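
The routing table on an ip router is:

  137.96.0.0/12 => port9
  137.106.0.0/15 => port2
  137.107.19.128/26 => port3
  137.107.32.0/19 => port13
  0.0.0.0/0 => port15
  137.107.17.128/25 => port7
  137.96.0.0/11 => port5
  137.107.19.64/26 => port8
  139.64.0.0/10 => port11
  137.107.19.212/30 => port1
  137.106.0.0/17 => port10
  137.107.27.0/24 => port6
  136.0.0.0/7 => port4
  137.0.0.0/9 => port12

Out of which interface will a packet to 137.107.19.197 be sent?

Routes whose prefix contains 137.107.19.197:
  0.0.0.0/0 (default, matches everything) -> port15
  136.0.0.0/7 (136.0.0.0 - 137.255.255.255) -> port4
  137.0.0.0/9 (137.0.0.0 - 137.127.255.255) -> port12
  137.96.0.0/11 (137.96.0.0 - 137.127.255.255) -> port5
  137.96.0.0/12 (137.96.0.0 - 137.111.255.255) -> port9
  137.106.0.0/15 (137.106.0.0 - 137.107.255.255) -> port2
More-specific entries that do NOT match:
  137.107.19.212/30 (137.107.19.212 - 137.107.19.215) does not contain 137.107.19.197
  137.107.19.128/26 (137.107.19.128 - 137.107.19.191) does not contain 137.107.19.197
  137.107.19.64/26 (137.107.19.64 - 137.107.19.127) does not contain 137.107.19.197
  137.107.17.128/25 (137.107.17.128 - 137.107.17.255) does not contain 137.107.19.197
  137.107.27.0/24 (137.107.27.0 - 137.107.27.255) does not contain 137.107.19.197
  137.107.32.0/19 (137.107.32.0 - 137.107.63.255) does not contain 137.107.19.197
  137.106.0.0/17 (137.106.0.0 - 137.106.127.255) does not contain 137.107.19.197
Longest matching prefix is /15 -> interface port2.

port2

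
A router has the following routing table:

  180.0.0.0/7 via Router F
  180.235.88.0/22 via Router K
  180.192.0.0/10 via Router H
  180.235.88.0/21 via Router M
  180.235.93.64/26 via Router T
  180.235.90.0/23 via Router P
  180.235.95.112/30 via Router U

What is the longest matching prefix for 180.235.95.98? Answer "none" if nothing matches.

Entries matching 180.235.95.98:
  180.0.0.0/7 (180.0.0.0 - 181.255.255.255)
  180.192.0.0/10 (180.192.0.0 - 180.255.255.255)
  180.235.88.0/21 (180.235.88.0 - 180.235.95.255)
Most specific is 180.235.88.0/21.

180.235.88.0/21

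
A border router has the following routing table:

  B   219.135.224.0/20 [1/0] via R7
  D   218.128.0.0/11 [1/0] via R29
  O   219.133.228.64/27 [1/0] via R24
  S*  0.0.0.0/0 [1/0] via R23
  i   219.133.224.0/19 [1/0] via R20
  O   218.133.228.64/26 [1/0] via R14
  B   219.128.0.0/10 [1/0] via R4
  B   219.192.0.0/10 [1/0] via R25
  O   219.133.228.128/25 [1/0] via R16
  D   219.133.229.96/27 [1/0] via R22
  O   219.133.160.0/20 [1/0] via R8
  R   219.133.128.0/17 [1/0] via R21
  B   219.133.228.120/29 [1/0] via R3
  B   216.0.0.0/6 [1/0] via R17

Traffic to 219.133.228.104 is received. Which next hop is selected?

R20

Routes whose prefix contains 219.133.228.104:
  0.0.0.0/0 (default, matches everything) -> R23
  216.0.0.0/6 (216.0.0.0 - 219.255.255.255) -> R17
  219.128.0.0/10 (219.128.0.0 - 219.191.255.255) -> R4
  219.133.128.0/17 (219.133.128.0 - 219.133.255.255) -> R21
  219.133.224.0/19 (219.133.224.0 - 219.133.255.255) -> R20
More-specific entries that do NOT match:
  219.133.228.120/29 (219.133.228.120 - 219.133.228.127) does not contain 219.133.228.104
  219.133.228.64/27 (219.133.228.64 - 219.133.228.95) does not contain 219.133.228.104
  219.133.229.96/27 (219.133.229.96 - 219.133.229.127) does not contain 219.133.228.104
  218.133.228.64/26 (218.133.228.64 - 218.133.228.127) does not contain 219.133.228.104
  219.133.228.128/25 (219.133.228.128 - 219.133.228.255) does not contain 219.133.228.104
  219.135.224.0/20 (219.135.224.0 - 219.135.239.255) does not contain 219.133.228.104
  219.133.160.0/20 (219.133.160.0 - 219.133.175.255) does not contain 219.133.228.104
Longest matching prefix is /19 -> next hop R20.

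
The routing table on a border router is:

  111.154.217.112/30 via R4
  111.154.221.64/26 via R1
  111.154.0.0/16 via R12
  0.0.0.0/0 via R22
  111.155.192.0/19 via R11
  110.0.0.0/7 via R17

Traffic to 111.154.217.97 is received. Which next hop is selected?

Routes whose prefix contains 111.154.217.97:
  0.0.0.0/0 (default, matches everything) -> R22
  110.0.0.0/7 (110.0.0.0 - 111.255.255.255) -> R17
  111.154.0.0/16 (111.154.0.0 - 111.154.255.255) -> R12
More-specific entries that do NOT match:
  111.154.217.112/30 (111.154.217.112 - 111.154.217.115) does not contain 111.154.217.97
  111.154.221.64/26 (111.154.221.64 - 111.154.221.127) does not contain 111.154.217.97
  111.155.192.0/19 (111.155.192.0 - 111.155.223.255) does not contain 111.154.217.97
Longest matching prefix is /16 -> next hop R12.

R12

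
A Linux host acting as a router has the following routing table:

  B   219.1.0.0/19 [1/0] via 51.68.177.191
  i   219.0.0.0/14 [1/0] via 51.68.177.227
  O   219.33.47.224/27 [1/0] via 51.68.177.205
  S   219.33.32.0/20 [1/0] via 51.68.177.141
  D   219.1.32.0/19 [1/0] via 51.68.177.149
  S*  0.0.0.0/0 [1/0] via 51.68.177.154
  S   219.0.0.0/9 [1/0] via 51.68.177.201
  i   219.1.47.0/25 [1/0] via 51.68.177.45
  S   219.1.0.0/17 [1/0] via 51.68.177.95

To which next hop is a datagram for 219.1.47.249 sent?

51.68.177.149

Routes whose prefix contains 219.1.47.249:
  0.0.0.0/0 (default, matches everything) -> 51.68.177.154
  219.0.0.0/9 (219.0.0.0 - 219.127.255.255) -> 51.68.177.201
  219.0.0.0/14 (219.0.0.0 - 219.3.255.255) -> 51.68.177.227
  219.1.0.0/17 (219.1.0.0 - 219.1.127.255) -> 51.68.177.95
  219.1.32.0/19 (219.1.32.0 - 219.1.63.255) -> 51.68.177.149
More-specific entries that do NOT match:
  219.33.47.224/27 (219.33.47.224 - 219.33.47.255) does not contain 219.1.47.249
  219.1.47.0/25 (219.1.47.0 - 219.1.47.127) does not contain 219.1.47.249
  219.33.32.0/20 (219.33.32.0 - 219.33.47.255) does not contain 219.1.47.249
Longest matching prefix is /19 -> next hop 51.68.177.149.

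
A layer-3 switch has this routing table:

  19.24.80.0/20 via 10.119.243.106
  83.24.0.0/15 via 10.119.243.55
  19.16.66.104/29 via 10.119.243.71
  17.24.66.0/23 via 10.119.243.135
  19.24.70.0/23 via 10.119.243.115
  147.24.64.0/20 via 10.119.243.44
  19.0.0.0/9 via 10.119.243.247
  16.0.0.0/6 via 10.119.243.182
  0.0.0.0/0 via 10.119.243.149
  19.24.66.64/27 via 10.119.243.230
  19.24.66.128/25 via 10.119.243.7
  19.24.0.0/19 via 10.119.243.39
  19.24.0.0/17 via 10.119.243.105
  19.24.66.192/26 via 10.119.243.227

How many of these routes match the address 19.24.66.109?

4

Prefixes containing 19.24.66.109:
  0.0.0.0/0 (default, matches everything)
  16.0.0.0/6 (16.0.0.0 - 19.255.255.255)
  19.0.0.0/9 (19.0.0.0 - 19.127.255.255)
  19.24.0.0/17 (19.24.0.0 - 19.24.127.255)
Total matching entries: 4.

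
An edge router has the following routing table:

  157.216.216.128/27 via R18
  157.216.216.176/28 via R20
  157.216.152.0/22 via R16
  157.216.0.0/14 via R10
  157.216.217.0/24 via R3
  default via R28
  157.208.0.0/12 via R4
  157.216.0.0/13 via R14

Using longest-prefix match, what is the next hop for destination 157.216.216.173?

R10

Routes whose prefix contains 157.216.216.173:
  0.0.0.0/0 (default, matches everything) -> R28
  157.208.0.0/12 (157.208.0.0 - 157.223.255.255) -> R4
  157.216.0.0/13 (157.216.0.0 - 157.223.255.255) -> R14
  157.216.0.0/14 (157.216.0.0 - 157.219.255.255) -> R10
More-specific entries that do NOT match:
  157.216.216.176/28 (157.216.216.176 - 157.216.216.191) does not contain 157.216.216.173
  157.216.216.128/27 (157.216.216.128 - 157.216.216.159) does not contain 157.216.216.173
  157.216.217.0/24 (157.216.217.0 - 157.216.217.255) does not contain 157.216.216.173
  157.216.152.0/22 (157.216.152.0 - 157.216.155.255) does not contain 157.216.216.173
Longest matching prefix is /14 -> next hop R10.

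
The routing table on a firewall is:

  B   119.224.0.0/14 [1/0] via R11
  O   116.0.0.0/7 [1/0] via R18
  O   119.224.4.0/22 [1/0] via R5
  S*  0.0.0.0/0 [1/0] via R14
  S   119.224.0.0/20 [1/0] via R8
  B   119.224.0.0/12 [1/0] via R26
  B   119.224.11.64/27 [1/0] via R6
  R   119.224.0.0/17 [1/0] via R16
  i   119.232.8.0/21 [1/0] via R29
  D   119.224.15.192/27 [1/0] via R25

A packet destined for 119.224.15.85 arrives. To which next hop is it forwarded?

R8

Routes whose prefix contains 119.224.15.85:
  0.0.0.0/0 (default, matches everything) -> R14
  119.224.0.0/12 (119.224.0.0 - 119.239.255.255) -> R26
  119.224.0.0/14 (119.224.0.0 - 119.227.255.255) -> R11
  119.224.0.0/17 (119.224.0.0 - 119.224.127.255) -> R16
  119.224.0.0/20 (119.224.0.0 - 119.224.15.255) -> R8
More-specific entries that do NOT match:
  119.224.11.64/27 (119.224.11.64 - 119.224.11.95) does not contain 119.224.15.85
  119.224.15.192/27 (119.224.15.192 - 119.224.15.223) does not contain 119.224.15.85
  119.224.4.0/22 (119.224.4.0 - 119.224.7.255) does not contain 119.224.15.85
  119.232.8.0/21 (119.232.8.0 - 119.232.15.255) does not contain 119.224.15.85
Longest matching prefix is /20 -> next hop R8.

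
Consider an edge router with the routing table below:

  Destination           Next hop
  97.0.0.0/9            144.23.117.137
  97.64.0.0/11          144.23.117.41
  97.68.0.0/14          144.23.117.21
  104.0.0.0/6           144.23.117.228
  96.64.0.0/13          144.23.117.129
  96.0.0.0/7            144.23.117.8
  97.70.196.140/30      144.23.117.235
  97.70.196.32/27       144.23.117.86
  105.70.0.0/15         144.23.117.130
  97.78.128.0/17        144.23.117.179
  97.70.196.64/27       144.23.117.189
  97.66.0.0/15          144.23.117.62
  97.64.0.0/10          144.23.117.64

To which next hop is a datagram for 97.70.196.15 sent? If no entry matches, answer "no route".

Routes whose prefix contains 97.70.196.15:
  96.0.0.0/7 (96.0.0.0 - 97.255.255.255) -> 144.23.117.8
  97.0.0.0/9 (97.0.0.0 - 97.127.255.255) -> 144.23.117.137
  97.64.0.0/10 (97.64.0.0 - 97.127.255.255) -> 144.23.117.64
  97.64.0.0/11 (97.64.0.0 - 97.95.255.255) -> 144.23.117.41
  97.68.0.0/14 (97.68.0.0 - 97.71.255.255) -> 144.23.117.21
More-specific entries that do NOT match:
  97.70.196.140/30 (97.70.196.140 - 97.70.196.143) does not contain 97.70.196.15
  97.70.196.32/27 (97.70.196.32 - 97.70.196.63) does not contain 97.70.196.15
  97.70.196.64/27 (97.70.196.64 - 97.70.196.95) does not contain 97.70.196.15
  97.78.128.0/17 (97.78.128.0 - 97.78.255.255) does not contain 97.70.196.15
  105.70.0.0/15 (105.70.0.0 - 105.71.255.255) does not contain 97.70.196.15
  97.66.0.0/15 (97.66.0.0 - 97.67.255.255) does not contain 97.70.196.15
Longest matching prefix is /14 -> next hop 144.23.117.21.

144.23.117.21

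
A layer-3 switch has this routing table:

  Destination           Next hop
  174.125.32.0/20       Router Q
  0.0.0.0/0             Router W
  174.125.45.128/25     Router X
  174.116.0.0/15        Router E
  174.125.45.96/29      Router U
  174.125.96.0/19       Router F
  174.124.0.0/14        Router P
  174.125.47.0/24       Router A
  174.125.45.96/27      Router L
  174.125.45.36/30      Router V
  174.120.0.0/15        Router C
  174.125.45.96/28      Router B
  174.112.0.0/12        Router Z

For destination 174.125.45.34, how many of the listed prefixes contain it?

4

Prefixes containing 174.125.45.34:
  0.0.0.0/0 (default, matches everything)
  174.112.0.0/12 (174.112.0.0 - 174.127.255.255)
  174.124.0.0/14 (174.124.0.0 - 174.127.255.255)
  174.125.32.0/20 (174.125.32.0 - 174.125.47.255)
Total matching entries: 4.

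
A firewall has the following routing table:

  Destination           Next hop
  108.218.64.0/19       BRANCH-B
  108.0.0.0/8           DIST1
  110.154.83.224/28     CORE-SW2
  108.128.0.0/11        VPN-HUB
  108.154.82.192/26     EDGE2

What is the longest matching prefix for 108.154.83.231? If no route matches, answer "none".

Entries matching 108.154.83.231:
  108.0.0.0/8 (108.0.0.0 - 108.255.255.255)
  108.128.0.0/11 (108.128.0.0 - 108.159.255.255)
Most specific is 108.128.0.0/11.

108.128.0.0/11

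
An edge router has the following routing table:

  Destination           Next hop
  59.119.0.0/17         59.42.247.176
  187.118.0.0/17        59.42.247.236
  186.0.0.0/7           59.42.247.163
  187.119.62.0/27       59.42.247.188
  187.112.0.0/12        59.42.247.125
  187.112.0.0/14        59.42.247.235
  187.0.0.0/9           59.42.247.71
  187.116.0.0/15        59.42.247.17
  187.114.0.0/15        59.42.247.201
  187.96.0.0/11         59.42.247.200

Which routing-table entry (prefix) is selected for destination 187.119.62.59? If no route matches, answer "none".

187.112.0.0/12

Entries matching 187.119.62.59:
  186.0.0.0/7 (186.0.0.0 - 187.255.255.255)
  187.0.0.0/9 (187.0.0.0 - 187.127.255.255)
  187.96.0.0/11 (187.96.0.0 - 187.127.255.255)
  187.112.0.0/12 (187.112.0.0 - 187.127.255.255)
Most specific is 187.112.0.0/12.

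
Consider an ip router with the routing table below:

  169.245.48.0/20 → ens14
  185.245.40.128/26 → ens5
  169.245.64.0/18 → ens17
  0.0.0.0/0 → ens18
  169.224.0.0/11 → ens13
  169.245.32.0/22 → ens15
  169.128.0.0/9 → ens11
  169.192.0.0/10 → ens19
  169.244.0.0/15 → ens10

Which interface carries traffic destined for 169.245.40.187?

ens10

Routes whose prefix contains 169.245.40.187:
  0.0.0.0/0 (default, matches everything) -> ens18
  169.128.0.0/9 (169.128.0.0 - 169.255.255.255) -> ens11
  169.192.0.0/10 (169.192.0.0 - 169.255.255.255) -> ens19
  169.224.0.0/11 (169.224.0.0 - 169.255.255.255) -> ens13
  169.244.0.0/15 (169.244.0.0 - 169.245.255.255) -> ens10
More-specific entries that do NOT match:
  185.245.40.128/26 (185.245.40.128 - 185.245.40.191) does not contain 169.245.40.187
  169.245.32.0/22 (169.245.32.0 - 169.245.35.255) does not contain 169.245.40.187
  169.245.48.0/20 (169.245.48.0 - 169.245.63.255) does not contain 169.245.40.187
  169.245.64.0/18 (169.245.64.0 - 169.245.127.255) does not contain 169.245.40.187
Longest matching prefix is /15 -> interface ens10.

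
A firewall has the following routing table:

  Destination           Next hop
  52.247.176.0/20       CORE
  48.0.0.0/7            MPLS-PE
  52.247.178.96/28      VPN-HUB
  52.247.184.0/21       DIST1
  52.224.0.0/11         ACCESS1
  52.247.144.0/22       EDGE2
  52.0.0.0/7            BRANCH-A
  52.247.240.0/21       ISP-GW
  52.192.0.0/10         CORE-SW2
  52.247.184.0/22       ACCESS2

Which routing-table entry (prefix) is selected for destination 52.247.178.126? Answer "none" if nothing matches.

52.247.176.0/20

Entries matching 52.247.178.126:
  52.0.0.0/7 (52.0.0.0 - 53.255.255.255)
  52.192.0.0/10 (52.192.0.0 - 52.255.255.255)
  52.224.0.0/11 (52.224.0.0 - 52.255.255.255)
  52.247.176.0/20 (52.247.176.0 - 52.247.191.255)
Most specific is 52.247.176.0/20.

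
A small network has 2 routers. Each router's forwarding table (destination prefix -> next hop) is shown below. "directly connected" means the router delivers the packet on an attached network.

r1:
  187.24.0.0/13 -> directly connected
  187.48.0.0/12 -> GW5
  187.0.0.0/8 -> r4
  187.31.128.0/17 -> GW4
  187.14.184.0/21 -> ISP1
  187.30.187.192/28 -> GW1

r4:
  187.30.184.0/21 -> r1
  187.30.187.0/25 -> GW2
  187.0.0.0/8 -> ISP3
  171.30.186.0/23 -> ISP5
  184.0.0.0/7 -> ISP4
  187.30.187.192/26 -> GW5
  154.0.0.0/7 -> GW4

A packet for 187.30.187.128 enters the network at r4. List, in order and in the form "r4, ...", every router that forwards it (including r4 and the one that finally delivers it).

At r4: longest match for 187.30.187.128 is 187.30.184.0/21 -> r1
At r1: longest match for 187.30.187.128 is 187.24.0.0/13 -> directly connected

r4, r1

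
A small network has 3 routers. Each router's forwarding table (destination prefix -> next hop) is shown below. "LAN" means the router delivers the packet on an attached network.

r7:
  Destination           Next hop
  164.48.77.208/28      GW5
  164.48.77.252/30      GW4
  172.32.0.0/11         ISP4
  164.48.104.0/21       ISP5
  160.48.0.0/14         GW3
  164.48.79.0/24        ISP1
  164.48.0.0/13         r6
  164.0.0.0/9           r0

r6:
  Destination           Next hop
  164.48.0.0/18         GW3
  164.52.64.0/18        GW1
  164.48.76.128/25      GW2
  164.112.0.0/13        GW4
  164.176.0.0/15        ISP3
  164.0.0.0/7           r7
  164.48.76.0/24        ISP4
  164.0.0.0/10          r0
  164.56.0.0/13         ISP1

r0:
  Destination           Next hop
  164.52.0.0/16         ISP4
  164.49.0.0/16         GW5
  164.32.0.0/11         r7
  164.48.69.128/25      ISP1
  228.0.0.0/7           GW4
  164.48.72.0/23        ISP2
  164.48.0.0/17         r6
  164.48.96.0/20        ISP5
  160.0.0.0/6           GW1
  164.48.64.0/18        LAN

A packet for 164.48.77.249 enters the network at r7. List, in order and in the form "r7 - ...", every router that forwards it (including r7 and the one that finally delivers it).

r7 - r6 - r0

At r7: longest match for 164.48.77.249 is 164.48.0.0/13 -> r6
At r6: longest match for 164.48.77.249 is 164.0.0.0/10 -> r0
At r0: longest match for 164.48.77.249 is 164.48.64.0/18 -> LAN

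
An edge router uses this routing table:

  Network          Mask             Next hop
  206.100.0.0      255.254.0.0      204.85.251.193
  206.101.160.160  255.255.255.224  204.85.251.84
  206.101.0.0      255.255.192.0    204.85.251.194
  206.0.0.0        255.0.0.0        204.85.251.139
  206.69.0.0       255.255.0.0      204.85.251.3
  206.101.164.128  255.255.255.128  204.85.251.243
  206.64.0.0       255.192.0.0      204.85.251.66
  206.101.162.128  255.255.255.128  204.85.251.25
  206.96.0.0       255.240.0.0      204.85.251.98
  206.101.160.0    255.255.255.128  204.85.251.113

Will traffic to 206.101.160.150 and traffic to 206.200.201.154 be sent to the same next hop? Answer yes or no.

206.101.160.150: longest match 206.100.0.0/15 -> 204.85.251.193
206.200.201.154: longest match 206.0.0.0/8 -> 204.85.251.139

no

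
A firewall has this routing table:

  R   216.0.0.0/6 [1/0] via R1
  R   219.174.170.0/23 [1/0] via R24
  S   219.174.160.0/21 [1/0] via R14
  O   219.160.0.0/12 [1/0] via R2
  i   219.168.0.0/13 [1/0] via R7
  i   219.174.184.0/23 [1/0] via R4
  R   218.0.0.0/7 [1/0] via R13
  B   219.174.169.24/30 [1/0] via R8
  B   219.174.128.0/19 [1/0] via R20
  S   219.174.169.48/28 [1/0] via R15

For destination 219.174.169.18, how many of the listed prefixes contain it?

Prefixes containing 219.174.169.18:
  216.0.0.0/6 (216.0.0.0 - 219.255.255.255)
  218.0.0.0/7 (218.0.0.0 - 219.255.255.255)
  219.160.0.0/12 (219.160.0.0 - 219.175.255.255)
  219.168.0.0/13 (219.168.0.0 - 219.175.255.255)
Total matching entries: 4.

4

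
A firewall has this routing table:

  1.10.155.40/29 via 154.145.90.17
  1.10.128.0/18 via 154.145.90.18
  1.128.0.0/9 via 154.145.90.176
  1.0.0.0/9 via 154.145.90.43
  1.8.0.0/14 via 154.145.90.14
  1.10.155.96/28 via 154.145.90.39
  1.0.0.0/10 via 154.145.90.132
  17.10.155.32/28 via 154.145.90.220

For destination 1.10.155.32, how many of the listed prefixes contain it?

Prefixes containing 1.10.155.32:
  1.0.0.0/9 (1.0.0.0 - 1.127.255.255)
  1.0.0.0/10 (1.0.0.0 - 1.63.255.255)
  1.8.0.0/14 (1.8.0.0 - 1.11.255.255)
  1.10.128.0/18 (1.10.128.0 - 1.10.191.255)
Total matching entries: 4.

4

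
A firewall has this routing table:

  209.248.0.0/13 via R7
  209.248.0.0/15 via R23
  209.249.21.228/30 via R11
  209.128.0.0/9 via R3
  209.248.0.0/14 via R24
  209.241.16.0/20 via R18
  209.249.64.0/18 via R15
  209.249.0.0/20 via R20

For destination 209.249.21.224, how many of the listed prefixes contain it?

4

Prefixes containing 209.249.21.224:
  209.128.0.0/9 (209.128.0.0 - 209.255.255.255)
  209.248.0.0/13 (209.248.0.0 - 209.255.255.255)
  209.248.0.0/14 (209.248.0.0 - 209.251.255.255)
  209.248.0.0/15 (209.248.0.0 - 209.249.255.255)
Total matching entries: 4.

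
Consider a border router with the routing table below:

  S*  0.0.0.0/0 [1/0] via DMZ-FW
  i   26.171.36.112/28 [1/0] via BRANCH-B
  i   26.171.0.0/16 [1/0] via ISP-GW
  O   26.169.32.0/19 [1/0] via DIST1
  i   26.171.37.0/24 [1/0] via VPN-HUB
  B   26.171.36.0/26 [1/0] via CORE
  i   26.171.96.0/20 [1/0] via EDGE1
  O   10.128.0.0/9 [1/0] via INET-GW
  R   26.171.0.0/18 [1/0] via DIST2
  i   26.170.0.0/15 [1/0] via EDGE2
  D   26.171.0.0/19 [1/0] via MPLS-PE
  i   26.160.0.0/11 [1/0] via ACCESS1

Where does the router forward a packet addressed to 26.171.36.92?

DIST2

Routes whose prefix contains 26.171.36.92:
  0.0.0.0/0 (default, matches everything) -> DMZ-FW
  26.160.0.0/11 (26.160.0.0 - 26.191.255.255) -> ACCESS1
  26.170.0.0/15 (26.170.0.0 - 26.171.255.255) -> EDGE2
  26.171.0.0/16 (26.171.0.0 - 26.171.255.255) -> ISP-GW
  26.171.0.0/18 (26.171.0.0 - 26.171.63.255) -> DIST2
More-specific entries that do NOT match:
  26.171.36.112/28 (26.171.36.112 - 26.171.36.127) does not contain 26.171.36.92
  26.171.36.0/26 (26.171.36.0 - 26.171.36.63) does not contain 26.171.36.92
  26.171.37.0/24 (26.171.37.0 - 26.171.37.255) does not contain 26.171.36.92
  26.171.96.0/20 (26.171.96.0 - 26.171.111.255) does not contain 26.171.36.92
  26.169.32.0/19 (26.169.32.0 - 26.169.63.255) does not contain 26.171.36.92
  26.171.0.0/19 (26.171.0.0 - 26.171.31.255) does not contain 26.171.36.92
Longest matching prefix is /18 -> next hop DIST2.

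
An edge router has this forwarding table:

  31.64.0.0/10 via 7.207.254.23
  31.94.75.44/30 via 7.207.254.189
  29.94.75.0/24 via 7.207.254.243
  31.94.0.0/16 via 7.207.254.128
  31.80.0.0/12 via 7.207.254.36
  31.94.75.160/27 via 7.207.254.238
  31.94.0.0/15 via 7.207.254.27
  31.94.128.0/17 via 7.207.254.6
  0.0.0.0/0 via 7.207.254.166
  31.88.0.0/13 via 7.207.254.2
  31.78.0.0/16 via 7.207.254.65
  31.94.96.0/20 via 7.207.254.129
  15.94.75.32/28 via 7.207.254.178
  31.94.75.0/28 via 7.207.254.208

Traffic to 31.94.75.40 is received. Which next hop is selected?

Routes whose prefix contains 31.94.75.40:
  0.0.0.0/0 (default, matches everything) -> 7.207.254.166
  31.64.0.0/10 (31.64.0.0 - 31.127.255.255) -> 7.207.254.23
  31.80.0.0/12 (31.80.0.0 - 31.95.255.255) -> 7.207.254.36
  31.88.0.0/13 (31.88.0.0 - 31.95.255.255) -> 7.207.254.2
  31.94.0.0/15 (31.94.0.0 - 31.95.255.255) -> 7.207.254.27
  31.94.0.0/16 (31.94.0.0 - 31.94.255.255) -> 7.207.254.128
More-specific entries that do NOT match:
  31.94.75.44/30 (31.94.75.44 - 31.94.75.47) does not contain 31.94.75.40
  15.94.75.32/28 (15.94.75.32 - 15.94.75.47) does not contain 31.94.75.40
  31.94.75.0/28 (31.94.75.0 - 31.94.75.15) does not contain 31.94.75.40
  31.94.75.160/27 (31.94.75.160 - 31.94.75.191) does not contain 31.94.75.40
  29.94.75.0/24 (29.94.75.0 - 29.94.75.255) does not contain 31.94.75.40
  31.94.96.0/20 (31.94.96.0 - 31.94.111.255) does not contain 31.94.75.40
  31.94.128.0/17 (31.94.128.0 - 31.94.255.255) does not contain 31.94.75.40
Longest matching prefix is /16 -> next hop 7.207.254.128.

7.207.254.128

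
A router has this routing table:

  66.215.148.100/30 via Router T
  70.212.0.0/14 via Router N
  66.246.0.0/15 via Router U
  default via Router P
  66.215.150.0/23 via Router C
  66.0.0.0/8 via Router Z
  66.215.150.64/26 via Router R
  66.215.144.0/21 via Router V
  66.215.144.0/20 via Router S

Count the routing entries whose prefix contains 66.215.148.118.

4

Prefixes containing 66.215.148.118:
  0.0.0.0/0 (default, matches everything)
  66.0.0.0/8 (66.0.0.0 - 66.255.255.255)
  66.215.144.0/20 (66.215.144.0 - 66.215.159.255)
  66.215.144.0/21 (66.215.144.0 - 66.215.151.255)
Total matching entries: 4.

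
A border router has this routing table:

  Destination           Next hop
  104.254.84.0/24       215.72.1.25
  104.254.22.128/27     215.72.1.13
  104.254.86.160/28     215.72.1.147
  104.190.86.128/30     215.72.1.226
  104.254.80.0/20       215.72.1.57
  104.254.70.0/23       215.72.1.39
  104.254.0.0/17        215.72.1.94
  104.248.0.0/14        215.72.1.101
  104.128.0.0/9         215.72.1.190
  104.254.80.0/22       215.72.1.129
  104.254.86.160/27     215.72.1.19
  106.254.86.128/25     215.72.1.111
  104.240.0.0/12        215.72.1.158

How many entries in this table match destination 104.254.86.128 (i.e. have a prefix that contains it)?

Prefixes containing 104.254.86.128:
  104.128.0.0/9 (104.128.0.0 - 104.255.255.255)
  104.240.0.0/12 (104.240.0.0 - 104.255.255.255)
  104.254.0.0/17 (104.254.0.0 - 104.254.127.255)
  104.254.80.0/20 (104.254.80.0 - 104.254.95.255)
Total matching entries: 4.

4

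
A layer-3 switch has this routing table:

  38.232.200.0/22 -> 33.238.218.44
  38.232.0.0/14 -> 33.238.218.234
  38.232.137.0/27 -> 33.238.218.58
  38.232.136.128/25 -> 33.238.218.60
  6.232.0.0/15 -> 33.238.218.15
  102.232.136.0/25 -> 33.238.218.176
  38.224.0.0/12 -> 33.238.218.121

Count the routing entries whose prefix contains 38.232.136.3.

2

Prefixes containing 38.232.136.3:
  38.224.0.0/12 (38.224.0.0 - 38.239.255.255)
  38.232.0.0/14 (38.232.0.0 - 38.235.255.255)
Total matching entries: 2.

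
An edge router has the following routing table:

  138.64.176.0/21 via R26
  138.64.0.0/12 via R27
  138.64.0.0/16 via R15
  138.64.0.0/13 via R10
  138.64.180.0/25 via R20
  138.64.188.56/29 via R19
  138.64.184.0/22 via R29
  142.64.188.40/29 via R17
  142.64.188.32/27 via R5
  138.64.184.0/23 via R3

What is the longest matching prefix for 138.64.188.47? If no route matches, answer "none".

138.64.0.0/16

Entries matching 138.64.188.47:
  138.64.0.0/12 (138.64.0.0 - 138.79.255.255)
  138.64.0.0/13 (138.64.0.0 - 138.71.255.255)
  138.64.0.0/16 (138.64.0.0 - 138.64.255.255)
Most specific is 138.64.0.0/16.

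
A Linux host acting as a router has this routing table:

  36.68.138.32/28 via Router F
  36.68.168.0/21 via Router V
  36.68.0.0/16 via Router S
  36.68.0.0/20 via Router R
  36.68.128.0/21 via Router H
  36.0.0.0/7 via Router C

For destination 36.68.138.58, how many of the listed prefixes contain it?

2

Prefixes containing 36.68.138.58:
  36.0.0.0/7 (36.0.0.0 - 37.255.255.255)
  36.68.0.0/16 (36.68.0.0 - 36.68.255.255)
Total matching entries: 2.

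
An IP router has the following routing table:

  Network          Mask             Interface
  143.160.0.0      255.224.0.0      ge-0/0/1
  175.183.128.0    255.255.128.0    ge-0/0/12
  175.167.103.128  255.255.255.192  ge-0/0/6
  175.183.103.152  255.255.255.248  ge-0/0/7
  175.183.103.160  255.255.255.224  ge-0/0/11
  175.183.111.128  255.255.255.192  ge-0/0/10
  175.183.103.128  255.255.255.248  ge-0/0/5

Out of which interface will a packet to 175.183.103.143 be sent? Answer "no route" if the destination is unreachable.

No entry's prefix contains 175.183.103.143; there is no default route.

no route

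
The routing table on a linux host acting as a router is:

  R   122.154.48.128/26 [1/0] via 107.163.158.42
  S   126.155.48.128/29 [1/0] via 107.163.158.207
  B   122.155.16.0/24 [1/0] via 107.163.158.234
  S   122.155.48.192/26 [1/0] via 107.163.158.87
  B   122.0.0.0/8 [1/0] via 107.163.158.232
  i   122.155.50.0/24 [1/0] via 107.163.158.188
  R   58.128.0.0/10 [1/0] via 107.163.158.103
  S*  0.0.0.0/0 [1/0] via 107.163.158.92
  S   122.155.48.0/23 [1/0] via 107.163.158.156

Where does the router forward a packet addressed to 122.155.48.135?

107.163.158.156

Routes whose prefix contains 122.155.48.135:
  0.0.0.0/0 (default, matches everything) -> 107.163.158.92
  122.0.0.0/8 (122.0.0.0 - 122.255.255.255) -> 107.163.158.232
  122.155.48.0/23 (122.155.48.0 - 122.155.49.255) -> 107.163.158.156
More-specific entries that do NOT match:
  126.155.48.128/29 (126.155.48.128 - 126.155.48.135) does not contain 122.155.48.135
  122.154.48.128/26 (122.154.48.128 - 122.154.48.191) does not contain 122.155.48.135
  122.155.48.192/26 (122.155.48.192 - 122.155.48.255) does not contain 122.155.48.135
  122.155.16.0/24 (122.155.16.0 - 122.155.16.255) does not contain 122.155.48.135
  122.155.50.0/24 (122.155.50.0 - 122.155.50.255) does not contain 122.155.48.135
Longest matching prefix is /23 -> next hop 107.163.158.156.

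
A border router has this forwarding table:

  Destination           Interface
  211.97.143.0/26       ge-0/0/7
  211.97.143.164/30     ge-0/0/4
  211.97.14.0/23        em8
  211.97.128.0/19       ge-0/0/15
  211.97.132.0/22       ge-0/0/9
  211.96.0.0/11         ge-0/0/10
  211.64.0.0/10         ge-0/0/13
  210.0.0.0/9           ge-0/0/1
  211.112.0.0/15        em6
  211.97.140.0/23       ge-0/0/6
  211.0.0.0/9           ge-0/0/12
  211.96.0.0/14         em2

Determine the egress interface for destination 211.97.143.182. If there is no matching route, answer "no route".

Routes whose prefix contains 211.97.143.182:
  211.0.0.0/9 (211.0.0.0 - 211.127.255.255) -> ge-0/0/12
  211.64.0.0/10 (211.64.0.0 - 211.127.255.255) -> ge-0/0/13
  211.96.0.0/11 (211.96.0.0 - 211.127.255.255) -> ge-0/0/10
  211.96.0.0/14 (211.96.0.0 - 211.99.255.255) -> em2
  211.97.128.0/19 (211.97.128.0 - 211.97.159.255) -> ge-0/0/15
More-specific entries that do NOT match:
  211.97.143.164/30 (211.97.143.164 - 211.97.143.167) does not contain 211.97.143.182
  211.97.143.0/26 (211.97.143.0 - 211.97.143.63) does not contain 211.97.143.182
  211.97.14.0/23 (211.97.14.0 - 211.97.15.255) does not contain 211.97.143.182
  211.97.140.0/23 (211.97.140.0 - 211.97.141.255) does not contain 211.97.143.182
  211.97.132.0/22 (211.97.132.0 - 211.97.135.255) does not contain 211.97.143.182
Longest matching prefix is /19 -> interface ge-0/0/15.

ge-0/0/15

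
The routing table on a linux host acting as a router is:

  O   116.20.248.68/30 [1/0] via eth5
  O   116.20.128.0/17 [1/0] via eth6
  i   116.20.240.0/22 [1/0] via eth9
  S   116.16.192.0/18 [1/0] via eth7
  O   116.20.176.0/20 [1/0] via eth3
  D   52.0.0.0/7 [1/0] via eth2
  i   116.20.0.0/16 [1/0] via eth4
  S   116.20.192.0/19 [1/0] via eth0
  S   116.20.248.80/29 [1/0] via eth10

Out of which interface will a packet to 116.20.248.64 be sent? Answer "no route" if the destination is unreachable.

eth6

Routes whose prefix contains 116.20.248.64:
  116.20.0.0/16 (116.20.0.0 - 116.20.255.255) -> eth4
  116.20.128.0/17 (116.20.128.0 - 116.20.255.255) -> eth6
More-specific entries that do NOT match:
  116.20.248.68/30 (116.20.248.68 - 116.20.248.71) does not contain 116.20.248.64
  116.20.248.80/29 (116.20.248.80 - 116.20.248.87) does not contain 116.20.248.64
  116.20.240.0/22 (116.20.240.0 - 116.20.243.255) does not contain 116.20.248.64
  116.20.176.0/20 (116.20.176.0 - 116.20.191.255) does not contain 116.20.248.64
  116.20.192.0/19 (116.20.192.0 - 116.20.223.255) does not contain 116.20.248.64
  116.16.192.0/18 (116.16.192.0 - 116.16.255.255) does not contain 116.20.248.64
Longest matching prefix is /17 -> interface eth6.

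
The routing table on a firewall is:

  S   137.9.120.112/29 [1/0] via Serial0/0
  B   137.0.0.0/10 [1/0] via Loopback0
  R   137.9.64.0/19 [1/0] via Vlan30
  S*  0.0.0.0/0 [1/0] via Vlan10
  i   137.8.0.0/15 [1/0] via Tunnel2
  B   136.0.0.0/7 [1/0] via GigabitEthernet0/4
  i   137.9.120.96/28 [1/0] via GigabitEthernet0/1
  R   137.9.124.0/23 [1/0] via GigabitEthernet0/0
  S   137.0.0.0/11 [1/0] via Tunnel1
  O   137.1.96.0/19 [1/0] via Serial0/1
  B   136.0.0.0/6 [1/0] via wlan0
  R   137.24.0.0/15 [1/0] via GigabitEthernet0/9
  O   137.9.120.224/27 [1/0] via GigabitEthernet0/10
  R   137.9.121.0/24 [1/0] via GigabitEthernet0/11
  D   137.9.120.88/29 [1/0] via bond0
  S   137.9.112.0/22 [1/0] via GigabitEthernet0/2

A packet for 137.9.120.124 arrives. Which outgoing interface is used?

Routes whose prefix contains 137.9.120.124:
  0.0.0.0/0 (default, matches everything) -> Vlan10
  136.0.0.0/6 (136.0.0.0 - 139.255.255.255) -> wlan0
  136.0.0.0/7 (136.0.0.0 - 137.255.255.255) -> GigabitEthernet0/4
  137.0.0.0/10 (137.0.0.0 - 137.63.255.255) -> Loopback0
  137.0.0.0/11 (137.0.0.0 - 137.31.255.255) -> Tunnel1
  137.8.0.0/15 (137.8.0.0 - 137.9.255.255) -> Tunnel2
More-specific entries that do NOT match:
  137.9.120.112/29 (137.9.120.112 - 137.9.120.119) does not contain 137.9.120.124
  137.9.120.88/29 (137.9.120.88 - 137.9.120.95) does not contain 137.9.120.124
  137.9.120.96/28 (137.9.120.96 - 137.9.120.111) does not contain 137.9.120.124
  137.9.120.224/27 (137.9.120.224 - 137.9.120.255) does not contain 137.9.120.124
  137.9.121.0/24 (137.9.121.0 - 137.9.121.255) does not contain 137.9.120.124
  137.9.124.0/23 (137.9.124.0 - 137.9.125.255) does not contain 137.9.120.124
  137.9.112.0/22 (137.9.112.0 - 137.9.115.255) does not contain 137.9.120.124
  137.9.64.0/19 (137.9.64.0 - 137.9.95.255) does not contain 137.9.120.124
  137.1.96.0/19 (137.1.96.0 - 137.1.127.255) does not contain 137.9.120.124
Longest matching prefix is /15 -> interface Tunnel2.

Tunnel2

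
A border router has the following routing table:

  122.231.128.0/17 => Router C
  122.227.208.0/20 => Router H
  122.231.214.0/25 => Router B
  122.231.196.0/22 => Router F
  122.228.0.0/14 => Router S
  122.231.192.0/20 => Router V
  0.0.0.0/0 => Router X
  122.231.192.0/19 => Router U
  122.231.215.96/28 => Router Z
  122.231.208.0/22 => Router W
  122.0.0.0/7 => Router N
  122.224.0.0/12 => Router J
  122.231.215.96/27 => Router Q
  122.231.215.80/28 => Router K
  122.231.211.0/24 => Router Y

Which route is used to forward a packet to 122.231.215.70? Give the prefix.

Entries matching 122.231.215.70:
  0.0.0.0/0 (default, matches everything)
  122.0.0.0/7 (122.0.0.0 - 123.255.255.255)
  122.224.0.0/12 (122.224.0.0 - 122.239.255.255)
  122.228.0.0/14 (122.228.0.0 - 122.231.255.255)
  122.231.128.0/17 (122.231.128.0 - 122.231.255.255)
  122.231.192.0/19 (122.231.192.0 - 122.231.223.255)
Most specific is 122.231.192.0/19.

122.231.192.0/19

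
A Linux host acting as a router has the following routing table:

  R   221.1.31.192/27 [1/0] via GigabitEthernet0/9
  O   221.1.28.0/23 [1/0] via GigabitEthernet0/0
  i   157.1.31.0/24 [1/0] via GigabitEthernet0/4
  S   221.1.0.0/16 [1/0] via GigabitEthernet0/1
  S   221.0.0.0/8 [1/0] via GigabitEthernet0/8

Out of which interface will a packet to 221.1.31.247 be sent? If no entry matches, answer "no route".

GigabitEthernet0/1

Routes whose prefix contains 221.1.31.247:
  221.0.0.0/8 (221.0.0.0 - 221.255.255.255) -> GigabitEthernet0/8
  221.1.0.0/16 (221.1.0.0 - 221.1.255.255) -> GigabitEthernet0/1
More-specific entries that do NOT match:
  221.1.31.192/27 (221.1.31.192 - 221.1.31.223) does not contain 221.1.31.247
  157.1.31.0/24 (157.1.31.0 - 157.1.31.255) does not contain 221.1.31.247
  221.1.28.0/23 (221.1.28.0 - 221.1.29.255) does not contain 221.1.31.247
Longest matching prefix is /16 -> interface GigabitEthernet0/1.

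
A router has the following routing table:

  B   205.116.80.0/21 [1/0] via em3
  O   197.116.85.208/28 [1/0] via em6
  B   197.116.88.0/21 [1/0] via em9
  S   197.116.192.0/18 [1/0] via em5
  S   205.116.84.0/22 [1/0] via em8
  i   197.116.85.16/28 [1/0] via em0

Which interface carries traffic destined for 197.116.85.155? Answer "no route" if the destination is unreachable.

no route

No entry's prefix contains 197.116.85.155; there is no default route.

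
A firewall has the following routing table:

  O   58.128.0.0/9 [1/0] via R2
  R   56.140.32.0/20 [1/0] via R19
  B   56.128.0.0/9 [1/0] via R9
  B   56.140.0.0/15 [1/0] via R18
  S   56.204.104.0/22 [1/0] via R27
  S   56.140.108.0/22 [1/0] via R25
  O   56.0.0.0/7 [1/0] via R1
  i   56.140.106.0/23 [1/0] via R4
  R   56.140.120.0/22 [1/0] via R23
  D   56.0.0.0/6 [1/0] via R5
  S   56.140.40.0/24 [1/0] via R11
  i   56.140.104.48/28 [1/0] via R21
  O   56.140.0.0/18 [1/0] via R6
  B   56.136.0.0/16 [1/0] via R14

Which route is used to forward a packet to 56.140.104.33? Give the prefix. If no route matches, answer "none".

Entries matching 56.140.104.33:
  56.0.0.0/6 (56.0.0.0 - 59.255.255.255)
  56.0.0.0/7 (56.0.0.0 - 57.255.255.255)
  56.128.0.0/9 (56.128.0.0 - 56.255.255.255)
  56.140.0.0/15 (56.140.0.0 - 56.141.255.255)
Most specific is 56.140.0.0/15.

56.140.0.0/15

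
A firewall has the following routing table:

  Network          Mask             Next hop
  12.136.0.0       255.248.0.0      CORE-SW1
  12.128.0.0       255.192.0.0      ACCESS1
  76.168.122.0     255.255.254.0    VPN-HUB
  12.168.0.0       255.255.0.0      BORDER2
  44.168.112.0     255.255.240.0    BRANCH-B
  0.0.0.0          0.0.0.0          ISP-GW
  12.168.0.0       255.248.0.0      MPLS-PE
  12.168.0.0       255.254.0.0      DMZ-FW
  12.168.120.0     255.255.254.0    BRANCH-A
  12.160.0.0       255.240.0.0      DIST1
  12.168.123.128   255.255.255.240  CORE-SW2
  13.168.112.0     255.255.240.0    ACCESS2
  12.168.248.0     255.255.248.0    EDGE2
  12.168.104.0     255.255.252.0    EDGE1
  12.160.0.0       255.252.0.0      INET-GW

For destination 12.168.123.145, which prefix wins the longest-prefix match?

12.168.0.0/16

Entries matching 12.168.123.145:
  0.0.0.0/0 (default, matches everything)
  12.128.0.0/10 (12.128.0.0 - 12.191.255.255)
  12.160.0.0/12 (12.160.0.0 - 12.175.255.255)
  12.168.0.0/13 (12.168.0.0 - 12.175.255.255)
  12.168.0.0/15 (12.168.0.0 - 12.169.255.255)
  12.168.0.0/16 (12.168.0.0 - 12.168.255.255)
Most specific is 12.168.0.0/16.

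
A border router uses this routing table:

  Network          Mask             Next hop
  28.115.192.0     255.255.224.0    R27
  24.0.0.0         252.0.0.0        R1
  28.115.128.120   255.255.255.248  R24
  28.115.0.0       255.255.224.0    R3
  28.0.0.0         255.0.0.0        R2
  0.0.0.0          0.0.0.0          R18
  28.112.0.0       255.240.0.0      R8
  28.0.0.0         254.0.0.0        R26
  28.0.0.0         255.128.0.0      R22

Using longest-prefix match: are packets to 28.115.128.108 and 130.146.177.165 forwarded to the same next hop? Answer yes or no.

28.115.128.108: longest match 28.112.0.0/12 -> R8
130.146.177.165: longest match 0.0.0.0/0 -> R18

no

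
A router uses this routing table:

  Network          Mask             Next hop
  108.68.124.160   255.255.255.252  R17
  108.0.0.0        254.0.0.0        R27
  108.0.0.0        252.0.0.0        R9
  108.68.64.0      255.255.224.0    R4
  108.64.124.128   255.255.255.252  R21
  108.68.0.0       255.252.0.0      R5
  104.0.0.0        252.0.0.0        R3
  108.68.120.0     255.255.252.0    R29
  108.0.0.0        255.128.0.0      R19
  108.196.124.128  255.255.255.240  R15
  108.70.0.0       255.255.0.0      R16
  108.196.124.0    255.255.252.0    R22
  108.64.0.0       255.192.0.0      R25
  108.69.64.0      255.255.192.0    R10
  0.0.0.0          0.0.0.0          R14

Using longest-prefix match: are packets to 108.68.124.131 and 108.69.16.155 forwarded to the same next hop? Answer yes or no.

108.68.124.131: longest match 108.68.0.0/14 -> R5
108.69.16.155: longest match 108.68.0.0/14 -> R5

yes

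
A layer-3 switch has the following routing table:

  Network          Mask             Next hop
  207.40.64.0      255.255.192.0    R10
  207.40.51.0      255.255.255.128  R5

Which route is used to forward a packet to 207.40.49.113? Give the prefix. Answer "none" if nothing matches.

none

207.40.49.113 is outside every listed prefix and there is no default route.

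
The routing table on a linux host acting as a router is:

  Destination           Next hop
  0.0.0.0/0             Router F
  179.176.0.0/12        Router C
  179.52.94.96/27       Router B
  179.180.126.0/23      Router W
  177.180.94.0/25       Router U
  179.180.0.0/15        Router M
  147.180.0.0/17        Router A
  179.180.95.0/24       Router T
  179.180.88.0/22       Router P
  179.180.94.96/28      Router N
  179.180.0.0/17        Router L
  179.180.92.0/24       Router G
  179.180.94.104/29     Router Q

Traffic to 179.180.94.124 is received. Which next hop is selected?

Routes whose prefix contains 179.180.94.124:
  0.0.0.0/0 (default, matches everything) -> Router F
  179.176.0.0/12 (179.176.0.0 - 179.191.255.255) -> Router C
  179.180.0.0/15 (179.180.0.0 - 179.181.255.255) -> Router M
  179.180.0.0/17 (179.180.0.0 - 179.180.127.255) -> Router L
More-specific entries that do NOT match:
  179.180.94.104/29 (179.180.94.104 - 179.180.94.111) does not contain 179.180.94.124
  179.180.94.96/28 (179.180.94.96 - 179.180.94.111) does not contain 179.180.94.124
  179.52.94.96/27 (179.52.94.96 - 179.52.94.127) does not contain 179.180.94.124
  177.180.94.0/25 (177.180.94.0 - 177.180.94.127) does not contain 179.180.94.124
  179.180.95.0/24 (179.180.95.0 - 179.180.95.255) does not contain 179.180.94.124
  179.180.92.0/24 (179.180.92.0 - 179.180.92.255) does not contain 179.180.94.124
  179.180.126.0/23 (179.180.126.0 - 179.180.127.255) does not contain 179.180.94.124
  179.180.88.0/22 (179.180.88.0 - 179.180.91.255) does not contain 179.180.94.124
Longest matching prefix is /17 -> next hop Router L.

Router L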